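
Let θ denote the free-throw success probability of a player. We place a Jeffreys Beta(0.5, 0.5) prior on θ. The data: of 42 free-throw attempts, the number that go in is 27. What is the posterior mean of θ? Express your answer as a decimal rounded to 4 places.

The binomial likelihood is conjugate to the Beta prior: with 27 successes and 15 failures, the posterior is Beta(0.5+27, 0.5+15) = Beta(27.5, 15.5).
E[θ | data] = 27.5/(27.5+15.5) = 0.6395.

Posterior mean ≈ 0.6395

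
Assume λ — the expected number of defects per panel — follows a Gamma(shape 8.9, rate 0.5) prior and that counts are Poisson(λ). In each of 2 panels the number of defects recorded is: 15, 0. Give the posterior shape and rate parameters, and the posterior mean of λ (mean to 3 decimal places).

The Poisson likelihood adds the total count to the shape and the number of exposure periods to the rate. Here ∑xᵢ = 15 and n = 2, so shape 8.9→23.9 and rate 0.5→2.5.
E[λ | data] = 23.9/2.5 = 9.560.

Posterior: Gamma(shape=23.9, rate=2.5); mean ≈ 9.560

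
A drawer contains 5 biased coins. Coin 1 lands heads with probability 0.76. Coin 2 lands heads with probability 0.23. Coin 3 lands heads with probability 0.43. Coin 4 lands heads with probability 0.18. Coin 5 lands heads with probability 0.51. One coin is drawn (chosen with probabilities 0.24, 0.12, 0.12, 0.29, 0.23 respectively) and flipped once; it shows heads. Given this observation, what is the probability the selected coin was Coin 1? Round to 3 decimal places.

Posterior probability ≈ 0.423

Tabulate prior·likelihood by source: [1] prior 0.24, lik 0.76, product 0.1824; [2] prior 0.12, lik 0.23, product 0.02760; [3] prior 0.12, lik 0.43, product 0.05160; [4] prior 0.29, lik 0.18, product 0.05220; [5] prior 0.23, lik 0.51, product 0.1173.
Normalizing constant = 0.43110; the posterior for Coin 1 is its product over the sum, 0.1824/0.43110 = 0.423.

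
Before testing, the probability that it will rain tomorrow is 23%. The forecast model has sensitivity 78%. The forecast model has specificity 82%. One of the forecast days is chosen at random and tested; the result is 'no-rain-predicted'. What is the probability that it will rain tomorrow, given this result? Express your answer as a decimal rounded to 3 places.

Let H be the event that it will rain tomorrow. P(H) = 0.23, so P(¬H) = 0.77. With E the 'no-rain-predicted' result, P(E|H) = 0.22 and P(E|¬H) = 0.82.
P(E) = 0.22·0.23 + 0.82·0.77 = 0.050600 + 0.63140 = 0.68200.
By Bayes' theorem, P(H|E) = 0.050600 / 0.68200 = 0.074.

P(H | E) ≈ 0.074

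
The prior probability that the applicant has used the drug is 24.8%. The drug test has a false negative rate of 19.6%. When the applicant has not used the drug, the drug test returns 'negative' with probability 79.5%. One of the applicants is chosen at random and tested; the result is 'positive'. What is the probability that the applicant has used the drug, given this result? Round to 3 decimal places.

Write H for 'the applicant has used the drug'. Prior odds H:¬H = 0.248/0.752 = 0.32979. For the 'positive' outcome, the likelihood ratio is 0.804/0.205 = 3.9220.
Posterior odds = 0.32979 × 3.9220 = 1.2934, so P(H|E) = 1.2934/(1+1.2934) = 0.564.

P(H | E) ≈ 0.564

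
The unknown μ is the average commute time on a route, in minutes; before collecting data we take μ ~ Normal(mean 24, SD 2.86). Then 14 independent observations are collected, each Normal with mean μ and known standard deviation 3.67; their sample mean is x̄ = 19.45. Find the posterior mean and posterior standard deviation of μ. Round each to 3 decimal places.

Posterior mean ≈ 19.929; posterior SD ≈ 0.928

With known σ, the Normal prior is conjugate. Weight on the data is w = (n/σ²)/(n/σ² + 1/τ₀²) = 1.03943/(1.03943+0.122255) = 0.89476.
Posterior mean = w·x̄ + (1−w)·μ₀ = 0.89476·19.45 + 0.10524·24 = 19.929. Posterior variance = 1/(1.03943+0.122255) = 0.860817, so SD = 0.928.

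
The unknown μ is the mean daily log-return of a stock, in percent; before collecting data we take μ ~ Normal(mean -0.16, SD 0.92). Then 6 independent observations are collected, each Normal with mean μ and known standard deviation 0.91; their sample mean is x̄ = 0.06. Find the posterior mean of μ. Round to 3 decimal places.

Posterior mean ≈ 0.029

Prior precision 1/τ₀² = 1/0.92² = 1.18147; data precision n/σ² = 6/0.91² = 7.24550.
Posterior precision = 1.18147 + 7.24550 = 8.42698.
Posterior mean = (1.18147·-0.16 + 7.24550·0.06) / 8.42698 = 0.029.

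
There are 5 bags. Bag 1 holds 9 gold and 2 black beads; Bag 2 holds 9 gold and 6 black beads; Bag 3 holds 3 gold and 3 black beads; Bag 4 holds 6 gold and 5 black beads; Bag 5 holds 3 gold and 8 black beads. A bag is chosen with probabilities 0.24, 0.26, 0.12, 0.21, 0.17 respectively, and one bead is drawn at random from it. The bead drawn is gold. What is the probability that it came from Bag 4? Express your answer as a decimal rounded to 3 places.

Posterior probability ≈ 0.200

P(gold|Bag 1) = 0.8182; P(gold|Bag 2) = 0.6; P(gold|Bag 3) = 0.5; P(gold|Bag 4) = 0.5455; P(gold|Bag 5) = 0.2727.
Prior × likelihood for each source: 0.24·0.8182=0.1964, 0.26·0.6=0.1560, 0.12·0.5=0.06000, 0.21·0.5455=0.1145, 0.17·0.2727=0.04636. Summing gives P(gold) = 0.57327.
P(Bag 4 | gold) = 0.1145 / 0.57327 = 0.200.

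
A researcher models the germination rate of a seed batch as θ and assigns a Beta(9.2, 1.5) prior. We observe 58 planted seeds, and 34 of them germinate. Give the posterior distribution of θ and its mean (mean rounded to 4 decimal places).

The binomial likelihood is conjugate to the Beta prior: with 34 successes and 24 failures, the posterior is Beta(9.2+34, 1.5+24) = Beta(43.2, 25.5).
E[θ | data] = 43.2/(43.2+25.5) = 0.6288.

Posterior: Beta(43.2, 25.5); mean ≈ 0.6288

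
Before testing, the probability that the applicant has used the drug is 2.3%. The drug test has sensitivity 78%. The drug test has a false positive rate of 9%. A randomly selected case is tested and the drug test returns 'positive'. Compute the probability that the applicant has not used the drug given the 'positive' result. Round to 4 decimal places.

P(¬H | E) ≈ 0.8305

Write H for 'the applicant has used the drug'. Prior odds H:¬H = 0.023/0.977 = 0.023541. For the 'positive' outcome, the likelihood ratio is 0.78/0.09 = 8.6667.
Posterior odds = 0.023541 × 8.6667 = 0.20403, so P(H|E) = 0.20403/(1+0.20403) = 0.1695. Then P(¬H|E) = 1 − 0.1695 = 0.8305.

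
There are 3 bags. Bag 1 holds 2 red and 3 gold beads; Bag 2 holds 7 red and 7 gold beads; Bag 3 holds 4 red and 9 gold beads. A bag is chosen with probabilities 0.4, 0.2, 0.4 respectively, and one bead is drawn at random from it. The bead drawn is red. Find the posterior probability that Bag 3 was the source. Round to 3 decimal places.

Posterior probability ≈ 0.321

P(red|Bag 1) = 0.4; P(red|Bag 2) = 0.5; P(red|Bag 3) = 0.3077.
Prior × likelihood for each source: 0.4·0.4=0.1600, 0.2·0.5=0.1000, 0.4·0.3077=0.1231. Summing gives P(red) = 0.38308.
P(Bag 3 | red) = 0.1231 / 0.38308 = 0.321.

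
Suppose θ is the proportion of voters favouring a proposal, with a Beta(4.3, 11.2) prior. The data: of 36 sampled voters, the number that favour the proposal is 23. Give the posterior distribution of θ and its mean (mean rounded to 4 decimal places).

Posterior: Beta(27.3, 24.2); mean ≈ 0.5301

The binomial likelihood is conjugate to the Beta prior: with 23 successes and 13 failures, the posterior is Beta(4.3+23, 11.2+13) = Beta(27.3, 24.2).
Posterior mean = α/(α+β) = 27.3/51.5 = 0.5301.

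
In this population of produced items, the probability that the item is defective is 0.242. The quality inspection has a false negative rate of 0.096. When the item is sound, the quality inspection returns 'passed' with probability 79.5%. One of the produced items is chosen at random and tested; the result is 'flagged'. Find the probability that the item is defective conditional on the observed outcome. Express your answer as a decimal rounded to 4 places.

Write H for 'the item is defective'. Prior odds H:¬H = 0.242/0.758 = 0.31926. For the 'flagged' outcome, the likelihood ratio is 0.904/0.205 = 4.4098.
Posterior odds = 0.31926 × 4.4098 = 1.4079, so P(H|E) = 1.4079/(1+1.4079) = 0.5847.

P(H | E) ≈ 0.5847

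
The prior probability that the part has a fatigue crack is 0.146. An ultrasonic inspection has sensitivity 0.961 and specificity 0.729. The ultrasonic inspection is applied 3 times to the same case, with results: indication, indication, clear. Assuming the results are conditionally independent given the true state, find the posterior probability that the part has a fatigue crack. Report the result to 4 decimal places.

Posterior P(H) ≈ 0.1031

Let H be the event that the part has a fatigue crack; start with P(H) = 0.146. P('indication'|H) = 0.961, P('indication'|¬H) = 0.271.
Update on result 1 ('indication'): P(H) ← 0.961·0.1460 / (0.961·0.1460 + 0.271·0.8540) = 0.14031/0.37174 = 0.3774.
Update on result 2 ('indication'): P(H) ← 0.961·0.3774 / (0.961·0.3774 + 0.271·0.6226) = 0.36271/0.53143 = 0.6825.
Update on result 3 ('clear'): P(H) ← 0.039·0.6825 / (0.039·0.6825 + 0.729·0.3175) = 0.026618/0.25806 = 0.1031.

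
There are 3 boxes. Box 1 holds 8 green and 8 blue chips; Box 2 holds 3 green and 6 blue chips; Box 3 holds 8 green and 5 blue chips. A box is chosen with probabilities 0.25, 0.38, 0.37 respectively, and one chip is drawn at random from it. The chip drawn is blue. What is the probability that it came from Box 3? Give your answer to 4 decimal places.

Posterior probability ≈ 0.2733

P(blue|Box 1) = 0.5; P(blue|Box 2) = 0.6667; P(blue|Box 3) = 0.3846.
Prior × likelihood for each source: 0.25·0.5=0.1250, 0.38·0.6667=0.2533, 0.37·0.3846=0.1423. Summing gives P(blue) = 0.52064.
P(Box 3 | blue) = 0.1423 / 0.52064 = 0.2733.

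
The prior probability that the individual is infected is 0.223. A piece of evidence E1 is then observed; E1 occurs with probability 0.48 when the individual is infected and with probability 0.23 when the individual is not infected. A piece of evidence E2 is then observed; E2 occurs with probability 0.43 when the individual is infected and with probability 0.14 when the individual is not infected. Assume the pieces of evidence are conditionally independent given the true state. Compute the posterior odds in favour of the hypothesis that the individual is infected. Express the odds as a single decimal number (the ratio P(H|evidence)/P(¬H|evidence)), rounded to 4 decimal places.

Prior odds = 0.223/(1−0.223) = 0.28700.
Likelihood ratio for E1 = 0.48/0.23 = 2.0870.
Likelihood ratio for E2 = 0.43/0.14 = 3.0714.
Posterior odds = prior odds × LR₁ × LR₂ = 1.8397.

Posterior odds ≈ 1.8397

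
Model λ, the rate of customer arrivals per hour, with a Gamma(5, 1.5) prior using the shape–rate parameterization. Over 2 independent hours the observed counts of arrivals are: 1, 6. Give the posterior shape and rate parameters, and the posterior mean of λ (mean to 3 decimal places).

The Poisson likelihood adds the total count to the shape and the number of exposure periods to the rate. Here ∑xᵢ = 7 and n = 2, so shape 5→12 and rate 1.5→3.5.
Posterior mean = shape/rate = 12/3.5 = 3.429.

Posterior: Gamma(shape=12, rate=3.5); mean ≈ 3.429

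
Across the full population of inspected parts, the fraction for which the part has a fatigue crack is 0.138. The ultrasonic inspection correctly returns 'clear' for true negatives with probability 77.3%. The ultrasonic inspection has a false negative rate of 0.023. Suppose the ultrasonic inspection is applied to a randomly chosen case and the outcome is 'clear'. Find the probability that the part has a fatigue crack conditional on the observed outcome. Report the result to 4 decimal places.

P(H | E) ≈ 0.0047

Write H for 'the part has a fatigue crack'. Prior odds H:¬H = 0.138/0.862 = 0.16009. For the 'clear' outcome, the likelihood ratio is 0.023/0.773 = 0.029754.
Posterior odds = 0.16009 × 0.029754 = 0.0047634, so P(H|E) = 0.0047634/(1+0.0047634) = 0.0047.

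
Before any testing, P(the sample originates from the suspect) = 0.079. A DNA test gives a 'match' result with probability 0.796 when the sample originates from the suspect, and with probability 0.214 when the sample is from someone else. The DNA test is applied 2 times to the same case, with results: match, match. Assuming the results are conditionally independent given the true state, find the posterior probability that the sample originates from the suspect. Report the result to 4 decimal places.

With H the event that the sample originates from the suspect, the joint likelihood of the observed sequence is P(data|H) = 0.796·0.796 = 0.63362 and P(data|¬H) = 0.214·0.214 = 0.045796.
Bayes: P(H|data) = 0.079·0.63362 / (0.079·0.63362 + 0.921·0.045796) = 0.050056/0.092234 = 0.5427.

Posterior P(H) ≈ 0.5427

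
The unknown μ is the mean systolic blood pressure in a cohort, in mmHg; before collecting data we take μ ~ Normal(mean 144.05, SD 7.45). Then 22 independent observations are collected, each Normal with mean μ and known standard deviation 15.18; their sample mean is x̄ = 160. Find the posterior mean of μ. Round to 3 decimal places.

Prior precision 1/τ₀² = 1/7.45² = 0.0180172; data precision n/σ² = 22/15.18² = 0.0954727.
Posterior precision = 0.0180172 + 0.0954727 = 0.113490.
Posterior mean = (0.0180172·144.05 + 0.0954727·160) / 0.113490 = 157.468.

Posterior mean ≈ 157.468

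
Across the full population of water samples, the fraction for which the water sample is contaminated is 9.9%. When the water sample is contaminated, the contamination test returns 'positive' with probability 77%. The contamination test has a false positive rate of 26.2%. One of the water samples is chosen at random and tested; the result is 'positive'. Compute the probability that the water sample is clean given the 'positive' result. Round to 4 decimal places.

Write H for 'the water sample is contaminated'. Prior odds H:¬H = 0.099/0.901 = 0.10988. For the 'positive' outcome, the likelihood ratio is 0.77/0.262 = 2.9389.
Posterior odds = 0.10988 × 2.9389 = 0.32292, so P(H|E) = 0.32292/(1+0.32292) = 0.2441. Then P(¬H|E) = 1 − 0.2441 = 0.7559.

P(¬H | E) ≈ 0.7559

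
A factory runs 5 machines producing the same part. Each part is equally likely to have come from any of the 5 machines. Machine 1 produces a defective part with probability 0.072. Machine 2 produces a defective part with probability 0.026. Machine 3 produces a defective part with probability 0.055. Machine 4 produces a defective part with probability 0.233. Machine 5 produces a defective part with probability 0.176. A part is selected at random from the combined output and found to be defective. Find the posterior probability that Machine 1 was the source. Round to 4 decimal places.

Tabulate prior·likelihood by source: [1] prior 0.2, lik 0.072, product 0.01440; [2] prior 0.2, lik 0.026, product 0.005200; [3] prior 0.2, lik 0.055, product 0.01100; [4] prior 0.2, lik 0.233, product 0.04660; [5] prior 0.2, lik 0.176, product 0.03520.
Normalizing constant = 0.11240; the posterior for Machine 1 is its product over the sum, 0.01440/0.11240 = 0.1281.

Posterior probability ≈ 0.1281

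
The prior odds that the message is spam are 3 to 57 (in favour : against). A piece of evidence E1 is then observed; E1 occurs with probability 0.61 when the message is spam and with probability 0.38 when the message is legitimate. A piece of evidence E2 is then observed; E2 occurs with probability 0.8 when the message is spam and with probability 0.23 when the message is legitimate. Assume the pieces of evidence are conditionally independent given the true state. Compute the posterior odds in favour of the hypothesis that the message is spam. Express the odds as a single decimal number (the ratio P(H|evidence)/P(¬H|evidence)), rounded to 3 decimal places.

Posterior odds ≈ 0.294

Prior odds = 3/57 = 0.052632.
Likelihood ratio for E1 = 0.61/0.38 = 1.6053.
Likelihood ratio for E2 = 0.8/0.23 = 3.4783.
Posterior odds = prior odds × LR₁ × LR₂ = 0.29387.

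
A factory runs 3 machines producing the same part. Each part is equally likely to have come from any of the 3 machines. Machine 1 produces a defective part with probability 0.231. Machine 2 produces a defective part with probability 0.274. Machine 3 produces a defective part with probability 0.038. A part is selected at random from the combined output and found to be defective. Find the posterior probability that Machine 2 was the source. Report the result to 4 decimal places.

Posterior probability ≈ 0.5046

P(defective|M1) = 0.231; P(defective|M2) = 0.274; P(defective|M3) = 0.038.
Prior × likelihood for each source: 0.333333·0.231=0.07700, 0.333333·0.274=0.09133, 0.333333·0.038=0.01267. Summing gives P(defective) = 0.18100.
P(Machine 2 | defective) = 0.09133 / 0.18100 = 0.5046.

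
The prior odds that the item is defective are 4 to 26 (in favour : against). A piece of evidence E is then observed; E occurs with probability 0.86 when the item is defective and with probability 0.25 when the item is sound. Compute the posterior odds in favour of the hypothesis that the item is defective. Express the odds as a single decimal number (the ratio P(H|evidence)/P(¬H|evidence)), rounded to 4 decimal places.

Prior odds = 4/26 = 0.15385.
Likelihood ratio for E = 0.86/0.25 = 3.4400.
Posterior odds = prior odds × LR = 0.52923.

Posterior odds ≈ 0.5292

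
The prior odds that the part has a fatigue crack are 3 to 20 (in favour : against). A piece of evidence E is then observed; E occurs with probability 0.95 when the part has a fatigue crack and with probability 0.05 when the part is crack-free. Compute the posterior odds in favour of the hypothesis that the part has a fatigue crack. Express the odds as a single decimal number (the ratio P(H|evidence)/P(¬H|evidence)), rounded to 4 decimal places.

Posterior odds ≈ 2.8500

Prior odds = 3/20 = 0.15000. In log-odds, ln(0.15000) = -1.8971.
Add log likelihood ratio: ln(19.000) = 2.9444.
Posterior log-odds = 1.0473, so posterior odds = exp(1.0473) = 2.8500.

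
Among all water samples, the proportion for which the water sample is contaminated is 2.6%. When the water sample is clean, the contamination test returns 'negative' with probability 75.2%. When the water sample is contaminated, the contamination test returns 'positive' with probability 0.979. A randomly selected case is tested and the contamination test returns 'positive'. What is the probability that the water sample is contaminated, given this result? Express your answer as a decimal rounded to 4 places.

Let H be the event that the water sample is contaminated. P(H) = 0.026, so P(¬H) = 0.974. With E the 'positive' result, P(E|H) = 0.979 and P(E|¬H) = 0.248.
P(E) = 0.979·0.026 + 0.248·0.974 = 0.025454 + 0.24155 = 0.26701.
By Bayes' theorem, P(H|E) = 0.025454 / 0.26701 = 0.0953.

P(H | E) ≈ 0.0953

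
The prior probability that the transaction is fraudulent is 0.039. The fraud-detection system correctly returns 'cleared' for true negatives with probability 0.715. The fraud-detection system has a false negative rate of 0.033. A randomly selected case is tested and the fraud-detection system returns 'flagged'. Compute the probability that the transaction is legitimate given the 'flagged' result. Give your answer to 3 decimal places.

Write H for 'the transaction is fraudulent'. Prior odds H:¬H = 0.039/0.961 = 0.040583. For the 'flagged' outcome, the likelihood ratio is 0.967/0.285 = 3.3930.
Posterior odds = 0.040583 × 3.3930 = 0.13770, so P(H|E) = 0.13770/(1+0.13770) = 0.121. Then P(¬H|E) = 1 − 0.121 = 0.879.

P(¬H | E) ≈ 0.879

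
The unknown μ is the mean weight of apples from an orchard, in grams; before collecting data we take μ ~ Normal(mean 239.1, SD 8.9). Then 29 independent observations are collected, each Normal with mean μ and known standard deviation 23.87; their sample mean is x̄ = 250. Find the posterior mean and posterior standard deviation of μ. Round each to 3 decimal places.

Posterior mean ≈ 247.834; posterior SD ≈ 3.968

With known σ, the Normal prior is conjugate. Weight on the data is w = (n/σ²)/(n/σ² + 1/τ₀²) = 0.0508971/(0.0508971+0.0126247) = 0.80125.
Posterior mean = w·x̄ + (1−w)·μ₀ = 0.80125·250 + 0.19875·239.1 = 247.834. Posterior variance = 1/(0.0508971+0.0126247) = 15.7426, so SD = 3.968.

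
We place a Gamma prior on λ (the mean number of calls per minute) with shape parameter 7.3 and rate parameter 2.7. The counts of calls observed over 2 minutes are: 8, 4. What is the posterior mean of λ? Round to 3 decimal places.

Total count ∑xᵢ = 12 over n = 2 minutes.
Gamma is conjugate to the Poisson likelihood: posterior is Gamma(shape = 7.3+12 = 19.3, rate = 2.7+2 = 4.7).
Posterior mean = shape/rate = 19.3/4.7 = 4.106.

Posterior mean ≈ 4.106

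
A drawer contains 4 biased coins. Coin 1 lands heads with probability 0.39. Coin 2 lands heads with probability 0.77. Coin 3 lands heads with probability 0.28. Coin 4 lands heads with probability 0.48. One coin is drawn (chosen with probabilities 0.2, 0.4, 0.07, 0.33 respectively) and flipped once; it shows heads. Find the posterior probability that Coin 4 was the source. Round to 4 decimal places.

Posterior probability ≈ 0.2809

Tabulate prior·likelihood by source: [1] prior 0.2, lik 0.39, product 0.07800; [2] prior 0.4, lik 0.77, product 0.3080; [3] prior 0.07, lik 0.28, product 0.01960; [4] prior 0.33, lik 0.48, product 0.1584.
Normalizing constant = 0.56400; the posterior for Coin 4 is its product over the sum, 0.1584/0.56400 = 0.2809.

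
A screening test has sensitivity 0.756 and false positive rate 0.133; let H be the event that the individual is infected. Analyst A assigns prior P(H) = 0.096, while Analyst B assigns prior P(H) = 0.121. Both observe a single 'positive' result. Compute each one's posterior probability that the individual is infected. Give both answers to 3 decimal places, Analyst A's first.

The likelihood ratio for a 'positive' result is 0.756/0.133 = 5.6842.
Analyst A: prior odds 0.096/0.904 = 0.10619; posterior odds 0.60363; posterior probability 0.376.
Analyst B: prior odds 0.121/0.879 = 0.13766; posterior odds 0.78247; posterior probability 0.439.

Analyst A: 0.376; Analyst B: 0.439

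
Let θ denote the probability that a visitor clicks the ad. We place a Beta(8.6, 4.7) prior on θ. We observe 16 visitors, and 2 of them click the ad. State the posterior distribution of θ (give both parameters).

Posterior: Beta(10.6, 18.7)

Observing 2 successes and 14 failures updates Beta(8.6, 4.7) by adding the success and failure counts to the two shape parameters: α = 8.6+2 = 10.6, β = 4.7+14 = 18.7.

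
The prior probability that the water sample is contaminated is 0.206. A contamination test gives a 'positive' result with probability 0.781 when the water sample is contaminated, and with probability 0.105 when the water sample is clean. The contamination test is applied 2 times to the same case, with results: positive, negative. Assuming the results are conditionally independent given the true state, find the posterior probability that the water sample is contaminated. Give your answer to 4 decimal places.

With H the event that the water sample is contaminated, the joint likelihood of the observed sequence is P(data|H) = 0.781·0.219 = 0.17104 and P(data|¬H) = 0.105·0.895 = 0.093975.
Bayes: P(H|data) = 0.206·0.17104 / (0.206·0.17104 + 0.794·0.093975) = 0.035234/0.10985 = 0.3207.

Posterior P(H) ≈ 0.3207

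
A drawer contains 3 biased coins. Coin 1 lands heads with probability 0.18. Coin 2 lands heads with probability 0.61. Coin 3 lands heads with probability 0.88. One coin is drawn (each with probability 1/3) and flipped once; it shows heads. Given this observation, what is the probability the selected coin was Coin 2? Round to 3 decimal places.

P(heads|C1) = 0.18; P(heads|C2) = 0.61; P(heads|C3) = 0.88.
Prior × likelihood for each source: 0.333333·0.18=0.06000, 0.333333·0.61=0.2033, 0.333333·0.88=0.2933. Summing gives P(heads) = 0.55667.
P(Coin 2 | heads) = 0.2033 / 0.55667 = 0.365.

Posterior probability ≈ 0.365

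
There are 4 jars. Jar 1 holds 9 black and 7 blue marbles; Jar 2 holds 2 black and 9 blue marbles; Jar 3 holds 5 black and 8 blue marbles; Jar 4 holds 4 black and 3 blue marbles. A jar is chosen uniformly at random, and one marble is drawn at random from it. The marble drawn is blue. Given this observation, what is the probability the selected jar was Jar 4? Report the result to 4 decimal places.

Tabulate prior·likelihood by source: [1] prior 0.25, lik 0.4375, product 0.1094; [2] prior 0.25, lik 0.8182, product 0.2045; [3] prior 0.25, lik 0.6154, product 0.1538; [4] prior 0.25, lik 0.4286, product 0.1071.
Normalizing constant = 0.57491; the posterior for Jar 4 is its product over the sum, 0.1071/0.57491 = 0.1864.

Posterior probability ≈ 0.1864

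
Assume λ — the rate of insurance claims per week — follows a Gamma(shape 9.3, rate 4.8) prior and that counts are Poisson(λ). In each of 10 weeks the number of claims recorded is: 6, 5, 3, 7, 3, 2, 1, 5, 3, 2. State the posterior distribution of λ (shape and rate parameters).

The Poisson likelihood adds the total count to the shape and the number of exposure periods to the rate. Here ∑xᵢ = 37 and n = 10, so shape 9.3→46.3 and rate 4.8→14.8.

Posterior: Gamma(shape=46.3, rate=14.8)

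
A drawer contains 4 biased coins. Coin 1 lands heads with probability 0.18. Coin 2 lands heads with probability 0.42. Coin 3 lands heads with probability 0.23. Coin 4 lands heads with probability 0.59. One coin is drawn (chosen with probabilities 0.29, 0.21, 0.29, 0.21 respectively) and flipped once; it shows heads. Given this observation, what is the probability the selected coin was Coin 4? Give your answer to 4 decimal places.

P(heads|C1) = 0.18; P(heads|C2) = 0.42; P(heads|C3) = 0.23; P(heads|C4) = 0.59.
Prior × likelihood for each source: 0.29·0.18=0.05220, 0.21·0.42=0.08820, 0.29·0.23=0.06670, 0.21·0.59=0.1239. Summing gives P(heads) = 0.33100.
P(Coin 4 | heads) = 0.1239 / 0.33100 = 0.3743.

Posterior probability ≈ 0.3743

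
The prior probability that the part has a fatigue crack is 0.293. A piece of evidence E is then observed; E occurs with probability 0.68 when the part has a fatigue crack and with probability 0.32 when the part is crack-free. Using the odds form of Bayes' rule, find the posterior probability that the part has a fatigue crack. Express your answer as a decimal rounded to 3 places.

Posterior probability ≈ 0.468

Prior odds = 0.293/(1−0.293) = 0.41443.
Likelihood ratio for E = 0.68/0.32 = 2.1250.
Posterior odds = prior odds × LR = 0.88066.
Posterior probability = odds/(1+odds) = 0.88066/1.8807 = 0.468.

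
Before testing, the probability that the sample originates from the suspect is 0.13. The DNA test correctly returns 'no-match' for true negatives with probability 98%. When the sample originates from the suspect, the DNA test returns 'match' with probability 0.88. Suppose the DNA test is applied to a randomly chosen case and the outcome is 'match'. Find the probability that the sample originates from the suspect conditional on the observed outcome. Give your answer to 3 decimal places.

P(H | E) ≈ 0.868

Write H for 'the sample originates from the suspect'. Prior odds H:¬H = 0.13/0.87 = 0.14943. For the 'match' outcome, the likelihood ratio is 0.88/0.02 = 44.000.
Posterior odds = 0.14943 × 44.000 = 6.5747, so P(H|E) = 6.5747/(1+6.5747) = 0.868.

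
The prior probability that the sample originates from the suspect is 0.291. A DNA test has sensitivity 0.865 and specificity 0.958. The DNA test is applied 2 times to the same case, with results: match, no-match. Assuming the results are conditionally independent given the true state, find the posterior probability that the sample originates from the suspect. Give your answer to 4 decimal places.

Let H be the event that the sample originates from the suspect; start with P(H) = 0.291. P('match'|H) = 0.865, P('match'|¬H) = 0.042.
Update on result 1 ('match'): P(H) ← 0.865·0.2910 / (0.865·0.2910 + 0.042·0.7090) = 0.25171/0.28149 = 0.8942.
Update on result 2 ('no-match'): P(H) ← 0.135·0.8942 / (0.135·0.8942 + 0.958·0.1058) = 0.12072/0.22206 = 0.5436.

Posterior P(H) ≈ 0.5436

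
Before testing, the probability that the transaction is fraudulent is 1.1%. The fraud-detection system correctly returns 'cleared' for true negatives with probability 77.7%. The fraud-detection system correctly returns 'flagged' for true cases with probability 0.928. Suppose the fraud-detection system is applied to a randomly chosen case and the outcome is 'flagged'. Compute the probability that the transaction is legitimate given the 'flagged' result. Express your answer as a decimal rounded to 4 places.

P(¬H | E) ≈ 0.9558

Let H be the event that the transaction is fraudulent. P(H) = 0.011, so P(¬H) = 0.989. With E the 'flagged' result, P(E|H) = 0.928 and P(E|¬H) = 0.223.
P(E) = 0.928·0.011 + 0.223·0.989 = 0.010208 + 0.22055 = 0.23075.
By Bayes' theorem, P(H|E) = 0.010208 / 0.23075 = 0.0442. Hence P(¬H|E) = 1 − 0.0442 = 0.9558.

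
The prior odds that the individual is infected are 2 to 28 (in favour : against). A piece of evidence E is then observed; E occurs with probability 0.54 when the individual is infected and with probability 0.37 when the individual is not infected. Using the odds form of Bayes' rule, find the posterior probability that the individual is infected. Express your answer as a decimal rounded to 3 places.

Posterior probability ≈ 0.094

Prior odds = 2/28 = 0.071429. In log-odds, ln(0.071429) = -2.6391.
Add log likelihood ratio: ln(1.4595) = 0.37807.
Posterior log-odds = -2.2610, so posterior odds = exp(-2.2610) = 0.10425. Converting, P(H|E) = 0.10425/1.1042 = 0.094.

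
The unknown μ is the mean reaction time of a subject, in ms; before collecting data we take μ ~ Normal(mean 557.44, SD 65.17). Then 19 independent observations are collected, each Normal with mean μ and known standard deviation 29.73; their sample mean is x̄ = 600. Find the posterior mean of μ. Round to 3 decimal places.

Posterior mean ≈ 599.539

With known σ, the Normal prior is conjugate. Weight on the data is w = (n/σ²)/(n/σ² + 1/τ₀²) = 0.0214963/(0.0214963+0.00023545) = 0.98917.
Posterior mean = w·x̄ + (1−w)·μ₀ = 0.98917·600 + 0.010835·557.44 = 599.539.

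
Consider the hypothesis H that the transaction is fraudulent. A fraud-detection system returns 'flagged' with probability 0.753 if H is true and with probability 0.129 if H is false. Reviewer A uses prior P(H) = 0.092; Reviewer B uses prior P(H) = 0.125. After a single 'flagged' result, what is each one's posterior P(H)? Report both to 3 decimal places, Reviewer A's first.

The likelihood ratio for a 'flagged' result is 0.753/0.129 = 5.8372.
Reviewer A: prior odds 0.092/0.908 = 0.10132; posterior odds 0.59144; posterior probability 0.372.
Reviewer B: prior odds 0.125/0.875 = 0.14286; posterior odds 0.83389; posterior probability 0.455.

Reviewer A: 0.372; Reviewer B: 0.455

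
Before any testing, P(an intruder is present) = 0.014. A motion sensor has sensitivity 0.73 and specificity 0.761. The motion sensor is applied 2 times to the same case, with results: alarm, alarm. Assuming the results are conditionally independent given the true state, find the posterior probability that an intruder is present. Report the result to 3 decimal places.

Posterior P(H) ≈ 0.117

Let H be the event that an intruder is present; start with P(H) = 0.014. P('alarm'|H) = 0.73, P('alarm'|¬H) = 0.239.
Update on result 1 ('alarm'): P(H) ← 0.73·0.0140 / (0.73·0.0140 + 0.239·0.9860) = 0.010220/0.24587 = 0.0416.
Update on result 2 ('alarm'): P(H) ← 0.73·0.0416 / (0.73·0.0416 + 0.239·0.9584) = 0.030343/0.25941 = 0.1170.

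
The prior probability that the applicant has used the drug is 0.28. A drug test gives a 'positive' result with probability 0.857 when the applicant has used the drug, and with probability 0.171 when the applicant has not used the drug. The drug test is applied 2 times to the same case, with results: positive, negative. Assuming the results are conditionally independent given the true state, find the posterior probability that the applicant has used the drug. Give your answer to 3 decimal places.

Posterior P(H) ≈ 0.252

Let H be the event that the applicant has used the drug; start with P(H) = 0.28. P('positive'|H) = 0.857, P('positive'|¬H) = 0.171.
Update on result 1 ('positive'): P(H) ← 0.857·0.2800 / (0.857·0.2800 + 0.171·0.7200) = 0.23996/0.36308 = 0.6609.
Update on result 2 ('negative'): P(H) ← 0.143·0.6609 / (0.143·0.6609 + 0.829·0.3391) = 0.094509/0.37562 = 0.2516.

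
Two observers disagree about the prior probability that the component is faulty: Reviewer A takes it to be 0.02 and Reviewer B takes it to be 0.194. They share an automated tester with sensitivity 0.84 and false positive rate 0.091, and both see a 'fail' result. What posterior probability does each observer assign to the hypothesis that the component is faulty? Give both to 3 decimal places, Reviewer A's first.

Reviewer A: 0.159; Reviewer B: 0.690

The likelihood ratio for a 'fail' result is 0.84/0.091 = 9.2308.
Reviewer A: prior odds 0.02/0.98 = 0.020408; posterior odds 0.18838; posterior probability 0.159.
Reviewer B: prior odds 0.194/0.806 = 0.24069; posterior odds 2.2218; posterior probability 0.690.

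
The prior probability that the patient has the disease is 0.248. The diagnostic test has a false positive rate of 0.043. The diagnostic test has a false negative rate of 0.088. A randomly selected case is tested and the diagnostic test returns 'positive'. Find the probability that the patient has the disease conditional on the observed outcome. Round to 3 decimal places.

Let H be the event that the patient has the disease. P(H) = 0.248, so P(¬H) = 0.752. With E the 'positive' result, P(E|H) = 0.912 and P(E|¬H) = 0.043.
P(E) = 0.912·0.248 + 0.043·0.752 = 0.22618 + 0.032336 = 0.25851.
By Bayes' theorem, P(H|E) = 0.22618 / 0.25851 = 0.875.

P(H | E) ≈ 0.875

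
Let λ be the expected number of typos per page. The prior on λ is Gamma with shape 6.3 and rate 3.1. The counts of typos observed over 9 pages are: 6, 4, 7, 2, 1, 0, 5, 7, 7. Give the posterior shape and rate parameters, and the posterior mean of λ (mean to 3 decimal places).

Posterior: Gamma(shape=45.3, rate=12.1); mean ≈ 3.744

The Poisson likelihood adds the total count to the shape and the number of exposure periods to the rate. Here ∑xᵢ = 39 and n = 9, so shape 6.3→45.3 and rate 3.1→12.1.
Posterior mean = shape/rate = 45.3/12.1 = 3.744.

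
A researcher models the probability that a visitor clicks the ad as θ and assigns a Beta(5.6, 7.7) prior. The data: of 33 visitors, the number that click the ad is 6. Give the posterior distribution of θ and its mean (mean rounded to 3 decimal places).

Posterior: Beta(11.6, 34.7); mean ≈ 0.251

The binomial likelihood is conjugate to the Beta prior: with 6 successes and 27 failures, the posterior is Beta(5.6+6, 7.7+27) = Beta(11.6, 34.7).
Posterior mean = α/(α+β) = 11.6/46.3 = 0.251.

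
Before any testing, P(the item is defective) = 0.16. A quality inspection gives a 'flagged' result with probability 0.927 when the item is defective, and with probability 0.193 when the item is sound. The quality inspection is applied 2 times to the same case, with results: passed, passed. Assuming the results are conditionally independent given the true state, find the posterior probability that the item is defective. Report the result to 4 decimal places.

With H the event that the item is defective, the joint likelihood of the observed sequence is P(data|H) = 0.073·0.073 = 0.0053290 and P(data|¬H) = 0.807·0.807 = 0.65125.
Bayes: P(H|data) = 0.16·0.0053290 / (0.16·0.0053290 + 0.84·0.65125) = 0.00085264/0.54790 = 0.0016.

Posterior P(H) ≈ 0.0016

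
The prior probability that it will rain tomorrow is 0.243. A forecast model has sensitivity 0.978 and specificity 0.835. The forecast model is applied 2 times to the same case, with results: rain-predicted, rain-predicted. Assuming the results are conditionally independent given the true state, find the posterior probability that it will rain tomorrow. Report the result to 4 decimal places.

Let H be the event that it will rain tomorrow; start with P(H) = 0.243. P('rain-predicted'|H) = 0.978, P('rain-predicted'|¬H) = 0.165.
Update on result 1 ('rain-predicted'): P(H) ← 0.978·0.2430 / (0.978·0.2430 + 0.165·0.7570) = 0.23765/0.36256 = 0.6555.
Update on result 2 ('rain-predicted'): P(H) ← 0.978·0.6555 / (0.978·0.6555 + 0.165·0.3445) = 0.64107/0.69791 = 0.9186.

Posterior P(H) ≈ 0.9186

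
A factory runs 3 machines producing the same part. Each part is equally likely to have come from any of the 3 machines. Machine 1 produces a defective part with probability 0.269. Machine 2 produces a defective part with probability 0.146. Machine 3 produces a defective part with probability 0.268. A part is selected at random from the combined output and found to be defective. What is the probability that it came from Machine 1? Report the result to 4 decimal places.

Tabulate prior·likelihood by source: [1] prior 0.333333, lik 0.269, product 0.08967; [2] prior 0.333333, lik 0.146, product 0.04867; [3] prior 0.333333, lik 0.268, product 0.08933.
Normalizing constant = 0.22767; the posterior for Machine 1 is its product over the sum, 0.08967/0.22767 = 0.3939.

Posterior probability ≈ 0.3939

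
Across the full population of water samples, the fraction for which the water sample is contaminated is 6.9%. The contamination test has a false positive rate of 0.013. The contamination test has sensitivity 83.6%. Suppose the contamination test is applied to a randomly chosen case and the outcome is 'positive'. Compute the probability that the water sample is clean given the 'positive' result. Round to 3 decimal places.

P(¬H | E) ≈ 0.173

Let H be the event that the water sample is contaminated. P(H) = 0.069, so P(¬H) = 0.931. With E the 'positive' result, P(E|H) = 0.836 and P(E|¬H) = 0.013.
P(E) = 0.836·0.069 + 0.013·0.931 = 0.057684 + 0.012103 = 0.069787.
By Bayes' theorem, P(H|E) = 0.057684 / 0.069787 = 0.827. Hence P(¬H|E) = 1 − 0.827 = 0.173.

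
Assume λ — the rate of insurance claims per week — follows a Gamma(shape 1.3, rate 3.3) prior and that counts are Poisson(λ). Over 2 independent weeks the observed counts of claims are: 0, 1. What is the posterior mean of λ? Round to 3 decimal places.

The Poisson likelihood adds the total count to the shape and the number of exposure periods to the rate. Here ∑xᵢ = 1 and n = 2, so shape 1.3→2.3 and rate 3.3→5.3.
Posterior mean = shape/rate = 2.3/5.3 = 0.434.

Posterior mean ≈ 0.434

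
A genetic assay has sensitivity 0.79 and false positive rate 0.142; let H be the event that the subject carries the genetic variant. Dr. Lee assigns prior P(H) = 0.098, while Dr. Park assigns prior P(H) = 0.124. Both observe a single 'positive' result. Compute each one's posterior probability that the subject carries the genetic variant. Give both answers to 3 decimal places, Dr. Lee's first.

The likelihood ratio for a 'positive' result is 0.79/0.142 = 5.5634.
Dr. Lee: prior odds 0.098/0.902 = 0.10865; posterior odds 0.60445; posterior probability 0.377.
Dr. Park: prior odds 0.124/0.876 = 0.14155; posterior odds 0.78751; posterior probability 0.441.

Dr. Lee: 0.377; Dr. Park: 0.441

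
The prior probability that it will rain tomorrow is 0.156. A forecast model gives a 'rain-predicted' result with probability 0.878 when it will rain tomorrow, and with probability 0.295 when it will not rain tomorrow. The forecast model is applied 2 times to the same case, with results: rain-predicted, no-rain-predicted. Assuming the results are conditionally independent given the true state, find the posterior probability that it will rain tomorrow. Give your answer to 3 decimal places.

Posterior P(H) ≈ 0.087

With H the event that it will rain tomorrow, the joint likelihood of the observed sequence is P(data|H) = 0.878·0.122 = 0.10712 and P(data|¬H) = 0.295·0.705 = 0.20797.
Bayes: P(H|data) = 0.156·0.10712 / (0.156·0.10712 + 0.844·0.20797) = 0.016710/0.19224 = 0.0869.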